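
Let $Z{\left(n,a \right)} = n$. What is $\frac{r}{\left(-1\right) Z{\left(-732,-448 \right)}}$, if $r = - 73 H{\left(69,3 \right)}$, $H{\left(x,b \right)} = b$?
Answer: $- \frac{73}{244} \approx -0.29918$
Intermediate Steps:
$r = -219$ ($r = \left(-73\right) 3 = -219$)
$\frac{r}{\left(-1\right) Z{\left(-732,-448 \right)}} = - \frac{219}{\left(-1\right) \left(-732\right)} = - \frac{219}{732} = \left(-219\right) \frac{1}{732} = - \frac{73}{244}$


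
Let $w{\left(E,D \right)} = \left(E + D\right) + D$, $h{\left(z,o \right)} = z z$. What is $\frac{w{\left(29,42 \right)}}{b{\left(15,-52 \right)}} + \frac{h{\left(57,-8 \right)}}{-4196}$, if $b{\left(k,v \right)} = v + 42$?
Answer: $- \frac{253319}{20980} \approx -12.074$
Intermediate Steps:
$h{\left(z,o \right)} = z^{2}$
$w{\left(E,D \right)} = E + 2 D$ ($w{\left(E,D \right)} = \left(D + E\right) + D = E + 2 D$)
$b{\left(k,v \right)} = 42 + v$
$\frac{w{\left(29,42 \right)}}{b{\left(15,-52 \right)}} + \frac{h{\left(57,-8 \right)}}{-4196} = \frac{29 + 2 \cdot 42}{42 - 52} + \frac{57^{2}}{-4196} = \frac{29 + 84}{-10} + 3249 \left(- \frac{1}{4196}\right) = 113 \left(- \frac{1}{10}\right) - \frac{3249}{4196} = - \frac{113}{10} - \frac{3249}{4196} = - \frac{253319}{20980}$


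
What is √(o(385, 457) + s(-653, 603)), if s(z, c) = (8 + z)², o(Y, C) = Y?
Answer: √416410 ≈ 645.30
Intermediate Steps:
√(o(385, 457) + s(-653, 603)) = √(385 + (8 - 653)²) = √(385 + (-645)²) = √(385 + 416025) = √416410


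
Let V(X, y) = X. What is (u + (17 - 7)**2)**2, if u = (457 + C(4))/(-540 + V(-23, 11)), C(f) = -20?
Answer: 3120674769/316969 ≈ 9845.4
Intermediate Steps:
u = -437/563 (u = (457 - 20)/(-540 - 23) = 437/(-563) = 437*(-1/563) = -437/563 ≈ -0.77620)
(u + (17 - 7)**2)**2 = (-437/563 + (17 - 7)**2)**2 = (-437/563 + 10**2)**2 = (-437/563 + 100)**2 = (55863/563)**2 = 3120674769/316969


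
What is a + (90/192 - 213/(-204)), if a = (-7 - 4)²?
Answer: 66647/544 ≈ 122.51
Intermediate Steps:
a = 121 (a = (-11)² = 121)
a + (90/192 - 213/(-204)) = 121 + (90/192 - 213/(-204)) = 121 + (90*(1/192) - 213*(-1/204)) = 121 + (15/32 + 71/68) = 121 + 823/544 = 66647/544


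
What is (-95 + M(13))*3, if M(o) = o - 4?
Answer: -258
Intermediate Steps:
M(o) = -4 + o
(-95 + M(13))*3 = (-95 + (-4 + 13))*3 = (-95 + 9)*3 = -86*3 = -258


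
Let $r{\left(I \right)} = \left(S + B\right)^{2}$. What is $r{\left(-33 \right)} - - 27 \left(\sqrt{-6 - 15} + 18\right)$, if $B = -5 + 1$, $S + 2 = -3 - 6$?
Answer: $711 + 27 i \sqrt{21} \approx 711.0 + 123.73 i$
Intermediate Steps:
$S = -11$ ($S = -2 - 9 = -11$)
$B = -4$
$r{\left(I \right)} = 225$ ($r{\left(I \right)} = \left(-11 - 4\right)^{2} = \left(-15\right)^{2} = 225$)
$r{\left(-33 \right)} - - 27 \left(\sqrt{-6 - 15} + 18\right) = 225 - - 27 \left(\sqrt{-6 - 15} + 18\right) = 225 - - 27 \left(\sqrt{-21} + 18\right) = 225 - - 27 \left(i \sqrt{21} + 18\right) = 225 - - 27 \left(18 + i \sqrt{21}\right) = 225 - \left(-486 - 27 i \sqrt{21}\right) = 225 + \left(486 + 27 i \sqrt{21}\right) = 711 + 27 i \sqrt{21}$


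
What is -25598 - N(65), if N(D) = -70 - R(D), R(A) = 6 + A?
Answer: -25457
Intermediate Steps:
N(D) = -76 - D (N(D) = -70 - (6 + D) = -70 + (-6 - D) = -76 - D)
-25598 - N(65) = -25598 - (-76 - 1*65) = -25598 - (-76 - 65) = -25598 - 1*(-141) = -25598 + 141 = -25457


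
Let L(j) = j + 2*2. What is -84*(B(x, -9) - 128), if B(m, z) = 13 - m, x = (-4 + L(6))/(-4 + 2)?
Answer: 9408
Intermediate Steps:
L(j) = 4 + j (L(j) = j + 4 = 4 + j)
x = -3 (x = (-4 + (4 + 6))/(-4 + 2) = (-4 + 10)/(-2) = 6*(-1/2) = -3)
-84*(B(x, -9) - 128) = -84*((13 - 1*(-3)) - 128) = -84*((13 + 3) - 128) = -84*(16 - 128) = -84*(-112) = 9408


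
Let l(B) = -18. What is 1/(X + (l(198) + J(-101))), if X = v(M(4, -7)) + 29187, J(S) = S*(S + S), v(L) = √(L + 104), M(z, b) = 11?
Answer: 49571/2457283926 - √115/2457283926 ≈ 2.0169e-5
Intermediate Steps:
v(L) = √(104 + L)
J(S) = 2*S² (J(S) = S*(2*S) = 2*S²)
X = 29187 + √115 (X = √(104 + 11) + 29187 = √115 + 29187 = 29187 + √115 ≈ 29198.)
1/(X + (l(198) + J(-101))) = 1/((29187 + √115) + (-18 + 2*(-101)²)) = 1/((29187 + √115) + (-18 + 2*10201)) = 1/((29187 + √115) + (-18 + 20402)) = 1/((29187 + √115) + 20384) = 1/(49571 + √115)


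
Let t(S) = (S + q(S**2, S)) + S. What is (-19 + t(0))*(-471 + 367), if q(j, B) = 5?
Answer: 1456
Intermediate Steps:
t(S) = 5 + 2*S (t(S) = (S + 5) + S = (5 + S) + S = 5 + 2*S)
(-19 + t(0))*(-471 + 367) = (-19 + (5 + 2*0))*(-471 + 367) = (-19 + (5 + 0))*(-104) = (-19 + 5)*(-104) = -14*(-104) = 1456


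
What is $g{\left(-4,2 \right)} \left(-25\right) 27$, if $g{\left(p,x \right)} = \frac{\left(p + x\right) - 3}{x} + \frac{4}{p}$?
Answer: $\frac{4725}{2} \approx 2362.5$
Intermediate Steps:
$g{\left(p,x \right)} = \frac{4}{p} + \frac{-3 + p + x}{x}$ ($g{\left(p,x \right)} = \frac{-3 + p + x}{x} + \frac{4}{p} = \frac{4}{p} + \frac{-3 + p + x}{x}$)
$g{\left(-4,2 \right)} \left(-25\right) 27 = \left(1 - \frac{3}{2} + \frac{4}{-4} - \frac{4}{2}\right) \left(-25\right) 27 = \left(1 - \frac{3}{2} + 4 \left(- \frac{1}{4}\right) - 2\right) \left(-25\right) 27 = \left(1 - \frac{3}{2} - 1 - 2\right) \left(-25\right) 27 = \left(- \frac{7}{2}\right) \left(-25\right) 27 = \frac{175}{2} \cdot 27 = \frac{4725}{2}$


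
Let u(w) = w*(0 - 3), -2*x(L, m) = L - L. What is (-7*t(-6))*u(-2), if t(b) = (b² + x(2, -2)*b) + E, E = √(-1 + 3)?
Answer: -1512 - 42*√2 ≈ -1571.4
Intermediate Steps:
x(L, m) = 0 (x(L, m) = -(L - L)/2 = -½*0 = 0)
u(w) = -3*w (u(w) = w*(-3) = -3*w)
E = √2 ≈ 1.4142
t(b) = √2 + b² (t(b) = (b² + 0*b) + √2 = (b² + 0) + √2 = b² + √2 = √2 + b²)
(-7*t(-6))*u(-2) = (-7*(√2 + (-6)²))*(-3*(-2)) = -7*(√2 + 36)*6 = -7*(36 + √2)*6 = (-252 - 7*√2)*6 = -1512 - 42*√2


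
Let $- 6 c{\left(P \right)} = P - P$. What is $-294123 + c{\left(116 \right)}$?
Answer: $-294123$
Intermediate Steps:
$c{\left(P \right)} = 0$ ($c{\left(P \right)} = - \frac{P - P}{6} = \left(- \frac{1}{6}\right) 0 = 0$)
$-294123 + c{\left(116 \right)} = -294123 + 0 = -294123$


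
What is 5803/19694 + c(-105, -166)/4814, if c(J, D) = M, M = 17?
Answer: 7067610/23701729 ≈ 0.29819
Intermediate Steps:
c(J, D) = 17
5803/19694 + c(-105, -166)/4814 = 5803/19694 + 17/4814 = 7067610/23701729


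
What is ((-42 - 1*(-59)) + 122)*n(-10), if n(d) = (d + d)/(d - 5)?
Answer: 556/3 ≈ 185.33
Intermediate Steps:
n(d) = 2*d/(-5 + d) (n(d) = (2*d)/(-5 + d) = 2*d/(-5 + d))
((-42 - 1*(-59)) + 122)*n(-10) = ((-42 - 1*(-59)) + 122)*(2*(-10)/(-5 - 10)) = ((-42 + 59) + 122)*(2*(-10)/(-15)) = (17 + 122)*(2*(-10)*(-1/15)) = 139*(4/3) = 556/3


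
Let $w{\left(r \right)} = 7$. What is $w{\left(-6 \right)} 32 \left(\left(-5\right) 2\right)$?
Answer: $-2240$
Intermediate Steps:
$w{\left(-6 \right)} 32 \left(\left(-5\right) 2\right) = 7 \cdot 32 \left(\left(-5\right) 2\right) = 224 \left(-10\right) = -2240$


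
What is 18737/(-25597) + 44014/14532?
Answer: 427170137/185987802 ≈ 2.2968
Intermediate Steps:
18737/(-25597) + 44014/14532 = 18737*(-1/25597) + 44014*(1/14532) = -18737/25597 + 22007/7266 = 427170137/185987802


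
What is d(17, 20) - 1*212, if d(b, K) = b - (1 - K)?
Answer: -176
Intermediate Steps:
d(b, K) = -1 + K + b (d(b, K) = b + (-1 + K) = -1 + K + b)
d(17, 20) - 1*212 = (-1 + 20 + 17) - 1*212 = 36 - 212 = -176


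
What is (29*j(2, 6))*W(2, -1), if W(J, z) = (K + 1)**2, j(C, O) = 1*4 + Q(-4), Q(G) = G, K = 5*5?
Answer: 0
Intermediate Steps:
K = 25
j(C, O) = 0 (j(C, O) = 1*4 - 4 = 4 - 4 = 0)
W(J, z) = 676 (W(J, z) = (25 + 1)**2 = 26**2 = 676)
(29*j(2, 6))*W(2, -1) = (29*0)*676 = 0*676 = 0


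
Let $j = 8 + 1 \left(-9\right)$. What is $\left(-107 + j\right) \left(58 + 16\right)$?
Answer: $-7992$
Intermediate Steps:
$j = -1$ ($j = 8 - 9 = -1$)
$\left(-107 + j\right) \left(58 + 16\right) = \left(-107 - 1\right) \left(58 + 16\right) = \left(-108\right) 74 = -7992$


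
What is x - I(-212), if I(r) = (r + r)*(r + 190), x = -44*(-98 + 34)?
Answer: -6512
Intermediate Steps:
x = 2816 (x = -44*(-64) = 2816)
I(r) = 2*r*(190 + r) (I(r) = (2*r)*(190 + r) = 2*r*(190 + r))
x - I(-212) = 2816 - 2*(-212)*(190 - 212) = 2816 - 2*(-212)*(-22) = 2816 - 1*9328 = 2816 - 9328 = -6512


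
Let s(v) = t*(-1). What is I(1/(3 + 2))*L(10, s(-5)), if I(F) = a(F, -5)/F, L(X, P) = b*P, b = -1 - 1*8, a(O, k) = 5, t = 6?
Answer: 1350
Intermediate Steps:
b = -9 (b = -1 - 8 = -9)
s(v) = -6 (s(v) = 6*(-1) = -6)
L(X, P) = -9*P
I(F) = 5/F
I(1/(3 + 2))*L(10, s(-5)) = (5/(1/(3 + 2)))*(-9*(-6)) = (5/(1/5))*54 = (5/(⅕))*54 = (5*5)*54 = 25*54 = 1350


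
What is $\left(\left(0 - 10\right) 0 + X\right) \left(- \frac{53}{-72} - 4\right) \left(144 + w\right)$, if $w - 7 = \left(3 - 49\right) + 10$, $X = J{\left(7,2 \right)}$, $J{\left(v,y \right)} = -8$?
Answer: $\frac{27025}{9} \approx 3002.8$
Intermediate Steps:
$X = -8$
$w = -29$ ($w = 7 + \left(\left(3 - 49\right) + 10\right) = 7 + \left(-46 + 10\right) = 7 - 36 = -29$)
$\left(\left(0 - 10\right) 0 + X\right) \left(- \frac{53}{-72} - 4\right) \left(144 + w\right) = \left(\left(0 - 10\right) 0 - 8\right) \left(- \frac{53}{-72} - 4\right) \left(144 - 29\right) = \left(\left(0 - 10\right) 0 - 8\right) \left(\left(-53\right) \left(- \frac{1}{72}\right) - 4\right) 115 = \left(\left(-10\right) 0 - 8\right) \left(\frac{53}{72} - 4\right) 115 = \left(0 - 8\right) \left(- \frac{235}{72}\right) 115 = \left(-8\right) \left(- \frac{235}{72}\right) 115 = \frac{235}{9} \cdot 115 = \frac{27025}{9}$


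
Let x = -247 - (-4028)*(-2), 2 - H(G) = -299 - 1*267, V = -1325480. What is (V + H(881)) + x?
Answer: -1333215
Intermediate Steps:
H(G) = 568 (H(G) = 2 - (-299 - 1*267) = 2 - (-299 - 267) = 2 - 1*(-566) = 2 + 566 = 568)
x = -8303 (x = -247 - 106*76 = -247 - 8056 = -8303)
(V + H(881)) + x = (-1325480 + 568) - 8303 = -1324912 - 8303 = -1333215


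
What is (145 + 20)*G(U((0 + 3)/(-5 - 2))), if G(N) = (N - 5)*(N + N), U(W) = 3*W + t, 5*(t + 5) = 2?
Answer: 5180076/245 ≈ 21143.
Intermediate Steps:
t = -23/5 (t = -5 + (⅕)*2 = -5 + ⅖ = -23/5 ≈ -4.6000)
U(W) = -23/5 + 3*W (U(W) = 3*W - 23/5 = -23/5 + 3*W)
G(N) = 2*N*(-5 + N) (G(N) = (-5 + N)*(2*N) = 2*N*(-5 + N))
(145 + 20)*G(U((0 + 3)/(-5 - 2))) = (145 + 20)*(2*(-23/5 + 3*((0 + 3)/(-5 - 2)))*(-5 + (-23/5 + 3*((0 + 3)/(-5 - 2))))) = 165*(2*(-23/5 + 3*(3/(-7)))*(-5 + (-23/5 + 3*(3/(-7))))) = 165*(2*(-23/5 + 3*(3*(-⅐)))*(-5 + (-23/5 + 3*(3*(-⅐))))) = 165*(2*(-23/5 + 3*(-3/7))*(-5 + (-23/5 + 3*(-3/7)))) = 165*(2*(-23/5 - 9/7)*(-5 + (-23/5 - 9/7))) = 165*(2*(-206/35)*(-5 - 206/35)) = 165*(2*(-206/35)*(-381/35)) = 165*(156972/1225) = 5180076/245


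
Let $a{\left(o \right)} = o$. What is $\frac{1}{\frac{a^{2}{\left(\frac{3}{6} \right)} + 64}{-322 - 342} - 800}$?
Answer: $- \frac{2656}{2125057} \approx -0.0012498$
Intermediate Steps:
$\frac{1}{\frac{a^{2}{\left(\frac{3}{6} \right)} + 64}{-322 - 342} - 800} = \frac{1}{\frac{\left(\frac{3}{6}\right)^{2} + 64}{-322 - 342} - 800} = \frac{1}{\frac{\left(3 \cdot \frac{1}{6}\right)^{2} + 64}{-664} - 800} = \frac{1}{\left(\left(\frac{1}{2}\right)^{2} + 64\right) \left(- \frac{1}{664}\right) - 800} = \frac{1}{\left(\frac{1}{4} + 64\right) \left(- \frac{1}{664}\right) - 800} = \frac{1}{\frac{257}{4} \left(- \frac{1}{664}\right) - 800} = \frac{1}{- \frac{257}{2656} - 800} = \frac{1}{- \frac{2125057}{2656}} = - \frac{2656}{2125057}$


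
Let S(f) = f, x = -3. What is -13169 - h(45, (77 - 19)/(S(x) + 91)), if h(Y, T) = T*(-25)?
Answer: -578711/44 ≈ -13153.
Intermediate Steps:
h(Y, T) = -25*T
-13169 - h(45, (77 - 19)/(S(x) + 91)) = -13169 - (-25)*(77 - 19)/(-3 + 91) = -13169 - (-25)*58/88 = -13169 - (-25)*58*(1/88) = -13169 - (-25)*29/44 = -13169 - 1*(-725/44) = -13169 + 725/44 = -578711/44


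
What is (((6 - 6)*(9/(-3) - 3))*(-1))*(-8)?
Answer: 0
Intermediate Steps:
(((6 - 6)*(9/(-3) - 3))*(-1))*(-8) = ((0*(9*(-⅓) - 3))*(-1))*(-8) = ((0*(-3 - 3))*(-1))*(-8) = ((0*(-6))*(-1))*(-8) = (0*(-1))*(-8) = 0*(-8) = 0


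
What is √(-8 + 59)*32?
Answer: 32*√51 ≈ 228.53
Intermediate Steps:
√(-8 + 59)*32 = √51*32 = 32*√51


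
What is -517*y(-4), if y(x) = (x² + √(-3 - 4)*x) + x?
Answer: -6204 + 2068*I*√7 ≈ -6204.0 + 5471.4*I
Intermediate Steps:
y(x) = x + x² + I*x*√7 (y(x) = (x² + √(-7)*x) + x = (x² + (I*√7)*x) + x = (x² + I*x*√7) + x = x + x² + I*x*√7)
-517*y(-4) = -(-2068)*(1 - 4 + I*√7) = -(-2068)*(-3 + I*√7) = -517*(12 - 4*I*√7) = -6204 + 2068*I*√7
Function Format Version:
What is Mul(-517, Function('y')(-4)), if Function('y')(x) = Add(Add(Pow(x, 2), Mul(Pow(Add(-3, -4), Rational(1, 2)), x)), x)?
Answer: Add(-6204, Mul(2068, I, Pow(7, Rational(1, 2)))) ≈ Add(-6204.0, Mul(5471.4, I))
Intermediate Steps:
Function('y')(x) = Add(x, Pow(x, 2), Mul(I, x, Pow(7, Rational(1, 2)))) (Function('y')(x) = Add(Add(Pow(x, 2), Mul(Pow(-7, Rational(1, 2)), x)), x) = Add(Add(Pow(x, 2), Mul(Mul(I, Pow(7, Rational(1, 2))), x)), x) = Add(Add(Pow(x, 2), Mul(I, x, Pow(7, Rational(1, 2)))), x) = Add(x, Pow(x, 2), Mul(I, x, Pow(7, Rational(1, 2)))))
Mul(-517, Function('y')(-4)) = Mul(-517, Mul(-4, Add(1, -4, Mul(I, Pow(7, Rational(1, 2)))))) = Mul(-517, Mul(-4, Add(-3, Mul(I, Pow(7, Rational(1, 2)))))) = Mul(-517, Add(12, Mul(-4, I, Pow(7, Rational(1, 2))))) = Add(-6204, Mul(2068, I, Pow(7, Rational(1, 2))))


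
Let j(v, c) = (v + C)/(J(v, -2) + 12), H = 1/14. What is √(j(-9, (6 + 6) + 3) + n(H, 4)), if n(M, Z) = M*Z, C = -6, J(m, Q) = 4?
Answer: I*√511/28 ≈ 0.80733*I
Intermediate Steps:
H = 1/14 ≈ 0.071429
j(v, c) = -3/8 + v/16 (j(v, c) = (v - 6)/(4 + 12) = (-6 + v)/16 = (-6 + v)*(1/16) = -3/8 + v/16)
√(j(-9, (6 + 6) + 3) + n(H, 4)) = √((-3/8 + (1/16)*(-9)) + (1/14)*4) = √((-3/8 - 9/16) + 2/7) = √(-15/16 + 2/7) = √(-73/112) = I*√511/28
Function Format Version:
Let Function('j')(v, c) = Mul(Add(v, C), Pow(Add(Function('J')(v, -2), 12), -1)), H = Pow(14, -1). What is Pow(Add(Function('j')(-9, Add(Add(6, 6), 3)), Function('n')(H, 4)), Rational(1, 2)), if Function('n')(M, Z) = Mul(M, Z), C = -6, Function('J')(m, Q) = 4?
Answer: Mul(Rational(1, 28), I, Pow(511, Rational(1, 2))) ≈ Mul(0.80733, I)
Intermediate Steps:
H = Rational(1, 14) ≈ 0.071429
Function('j')(v, c) = Add(Rational(-3, 8), Mul(Rational(1, 16), v)) (Function('j')(v, c) = Mul(Add(v, -6), Pow(Add(4, 12), -1)) = Mul(Add(-6, v), Pow(16, -1)) = Mul(Add(-6, v), Rational(1, 16)) = Add(Rational(-3, 8), Mul(Rational(1, 16), v)))
Pow(Add(Function('j')(-9, Add(Add(6, 6), 3)), Function('n')(H, 4)), Rational(1, 2)) = Pow(Add(Add(Rational(-3, 8), Mul(Rational(1, 16), -9)), Mul(Rational(1, 14), 4)), Rational(1, 2)) = Pow(Add(Add(Rational(-3, 8), Rational(-9, 16)), Rational(2, 7)), Rational(1, 2)) = Pow(Add(Rational(-15, 16), Rational(2, 7)), Rational(1, 2)) = Pow(Rational(-73, 112), Rational(1, 2)) = Mul(Rational(1, 28), I, Pow(511, Rational(1, 2)))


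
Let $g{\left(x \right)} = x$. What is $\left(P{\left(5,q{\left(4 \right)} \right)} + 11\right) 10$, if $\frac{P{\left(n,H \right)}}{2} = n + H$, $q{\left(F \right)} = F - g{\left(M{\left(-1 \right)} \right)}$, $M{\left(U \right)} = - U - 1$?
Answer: $290$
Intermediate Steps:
$M{\left(U \right)} = -1 - U$
$q{\left(F \right)} = F$ ($q{\left(F \right)} = F - \left(-1 - -1\right) = F - \left(-1 + 1\right) = F - 0 = F + 0 = F$)
$P{\left(n,H \right)} = 2 H + 2 n$ ($P{\left(n,H \right)} = 2 \left(n + H\right) = 2 \left(H + n\right) = 2 H + 2 n$)
$\left(P{\left(5,q{\left(4 \right)} \right)} + 11\right) 10 = \left(\left(2 \cdot 4 + 2 \cdot 5\right) + 11\right) 10 = \left(\left(8 + 10\right) + 11\right) 10 = \left(18 + 11\right) 10 = 29 \cdot 10 = 290$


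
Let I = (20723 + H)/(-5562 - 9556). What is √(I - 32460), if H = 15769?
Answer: I*√1854853014774/7559 ≈ 180.17*I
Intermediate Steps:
I = -18246/7559 (I = (20723 + 15769)/(-5562 - 9556) = 36492/(-15118) = 36492*(-1/15118) = -18246/7559 ≈ -2.4138)
√(I - 32460) = √(-18246/7559 - 32460) = √(-245383386/7559) = I*√1854853014774/7559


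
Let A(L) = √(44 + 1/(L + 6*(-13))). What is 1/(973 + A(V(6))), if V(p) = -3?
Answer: 11259/10954498 - 9*√3563/76681486 ≈ 0.0010208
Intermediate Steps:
A(L) = √(44 + 1/(-78 + L)) (A(L) = √(44 + 1/(L - 78)) = √(44 + 1/(-78 + L)))
1/(973 + A(V(6))) = 1/(973 + √((-3431 + 44*(-3))/(-78 - 3))) = 1/(973 + √((-3431 - 132)/(-81))) = 1/(973 + √(-1/81*(-3563))) = 1/(973 + √(3563/81)) = 1/(973 + √3563/9)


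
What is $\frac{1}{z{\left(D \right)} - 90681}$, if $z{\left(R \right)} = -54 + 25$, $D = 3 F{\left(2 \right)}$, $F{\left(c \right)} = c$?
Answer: $- \frac{1}{90710} \approx -1.1024 \cdot 10^{-5}$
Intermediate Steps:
$D = 6$ ($D = 3 \cdot 2 = 6$)
$z{\left(R \right)} = -29$
$\frac{1}{z{\left(D \right)} - 90681} = \frac{1}{-29 - 90681} = \frac{1}{-90710} = - \frac{1}{90710}$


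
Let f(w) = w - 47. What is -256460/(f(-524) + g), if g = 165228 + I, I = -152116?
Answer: -256460/12541 ≈ -20.450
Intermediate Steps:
f(w) = -47 + w
g = 13112 (g = 165228 - 152116 = 13112)
-256460/(f(-524) + g) = -256460/((-47 - 524) + 13112) = -256460/(-571 + 13112) = -256460/12541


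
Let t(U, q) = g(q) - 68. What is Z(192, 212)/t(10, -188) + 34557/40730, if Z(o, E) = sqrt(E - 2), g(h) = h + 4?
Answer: 34557/40730 - sqrt(210)/252 ≈ 0.79094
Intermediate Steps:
g(h) = 4 + h
t(U, q) = -64 + q (t(U, q) = (4 + q) - 68 = -64 + q)
Z(o, E) = sqrt(-2 + E)
Z(192, 212)/t(10, -188) + 34557/40730 = sqrt(-2 + 212)/(-64 - 188) + 34557/40730 = sqrt(210)/(-252) + 34557*(1/40730) = sqrt(210)*(-1/252) + 34557/40730 = -sqrt(210)/252 + 34557/40730 = 34557/40730 - sqrt(210)/252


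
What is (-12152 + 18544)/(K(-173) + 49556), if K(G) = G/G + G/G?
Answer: 3196/24779 ≈ 0.12898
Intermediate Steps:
K(G) = 2 (K(G) = 1 + 1 = 2)
(-12152 + 18544)/(K(-173) + 49556) = (-12152 + 18544)/(2 + 49556) = 6392/49558 = 6392*(1/49558) = 3196/24779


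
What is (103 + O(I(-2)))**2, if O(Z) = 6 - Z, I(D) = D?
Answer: 12321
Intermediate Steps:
(103 + O(I(-2)))**2 = (103 + (6 - 1*(-2)))**2 = (103 + (6 + 2))**2 = (103 + 8)**2 = 111**2 = 12321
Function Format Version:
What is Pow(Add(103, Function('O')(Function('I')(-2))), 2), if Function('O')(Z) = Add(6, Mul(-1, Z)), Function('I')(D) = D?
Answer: 12321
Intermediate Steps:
Pow(Add(103, Function('O')(Function('I')(-2))), 2) = Pow(Add(103, Add(6, Mul(-1, -2))), 2) = Pow(Add(103, Add(6, 2)), 2) = Pow(Add(103, 8), 2) = Pow(111, 2) = 12321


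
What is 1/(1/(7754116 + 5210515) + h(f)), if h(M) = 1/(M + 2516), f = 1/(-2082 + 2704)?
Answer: 20289038177343/8065565435 ≈ 2515.5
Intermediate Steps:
f = 1/622 ≈ 0.0016077
h(M) = 1/(2516 + M)
1/(1/(7754116 + 5210515) + h(f)) = 1/(1/(7754116 + 5210515) + 1/(2516 + 1/622)) = 1/(1/12964631 + 1/(1564953/622)) = 1/(1/12964631 + 622/1564953) = 1/(8065565435/20289038177343) = 20289038177343/8065565435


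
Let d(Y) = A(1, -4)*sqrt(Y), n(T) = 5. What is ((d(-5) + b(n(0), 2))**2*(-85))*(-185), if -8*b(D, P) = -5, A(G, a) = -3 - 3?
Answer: -180758875/64 - 235875*I*sqrt(5)/2 ≈ -2.8244e+6 - 2.6372e+5*I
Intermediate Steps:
A(G, a) = -6
b(D, P) = 5/8 (b(D, P) = -1/8*(-5) = 5/8)
d(Y) = -6*sqrt(Y)
((d(-5) + b(n(0), 2))**2*(-85))*(-185) = ((-6*I*sqrt(5) + 5/8)**2*(-85))*(-185) = ((5/8 - 6*I*sqrt(5))**2*(-85))*(-185) = -85*(5/8 - 6*I*sqrt(5))**2*(-185) = 15725*(5/8 - 6*I*sqrt(5))**2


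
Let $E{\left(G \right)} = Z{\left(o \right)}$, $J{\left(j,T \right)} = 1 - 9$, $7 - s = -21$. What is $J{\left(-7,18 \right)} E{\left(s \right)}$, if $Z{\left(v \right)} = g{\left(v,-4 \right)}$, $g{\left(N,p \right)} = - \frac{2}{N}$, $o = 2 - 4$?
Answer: $-8$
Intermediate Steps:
$s = 28$ ($s = 7 - -21 = 7 + 21 = 28$)
$J{\left(j,T \right)} = -8$
$o = -2$
$Z{\left(v \right)} = - \frac{2}{v}$
$E{\left(G \right)} = 1$ ($E{\left(G \right)} = - \frac{2}{-2} = \left(-2\right) \left(- \frac{1}{2}\right) = 1$)
$J{\left(-7,18 \right)} E{\left(s \right)} = \left(-8\right) 1 = -8$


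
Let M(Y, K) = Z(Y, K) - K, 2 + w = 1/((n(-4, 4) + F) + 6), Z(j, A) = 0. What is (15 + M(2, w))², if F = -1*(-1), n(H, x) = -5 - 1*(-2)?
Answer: 4489/16 ≈ 280.56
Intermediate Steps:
n(H, x) = -3 (n(H, x) = -5 + 2 = -3)
F = 1
w = -7/4 (w = -2 + 1/((-3 + 1) + 6) = -2 + 1/(-2 + 6) = -2 + 1/4 = -2 + ¼ = -7/4 ≈ -1.7500)
M(Y, K) = -K (M(Y, K) = 0 - K = -K)
(15 + M(2, w))² = (15 - 1*(-7/4))² = (15 + 7/4)² = (67/4)² = 4489/16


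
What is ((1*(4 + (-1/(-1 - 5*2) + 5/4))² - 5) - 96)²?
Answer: 19687176721/3748096 ≈ 5252.6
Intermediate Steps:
((1*(4 + (-1/(-1 - 5*2) + 5/4))² - 5) - 96)² = ((1*(4 + (-1/(-1 - 10) + 5*(¼)))² - 5) - 96)² = ((1*(4 + (-1/(-11) + 5/4))² - 5) - 96)² = ((1*(4 + (-1*(-1/11) + 5/4))² - 5) - 96)² = ((1*(4 + (1/11 + 5/4))² - 5) - 96)² = ((1*(4 + 59/44)² - 5) - 96)² = ((1*(235/44)² - 5) - 96)² = ((1*(55225/1936) - 5) - 96)² = ((55225/1936 - 5) - 96)² = (45545/1936 - 96)² = (-140311/1936)² = 19687176721/3748096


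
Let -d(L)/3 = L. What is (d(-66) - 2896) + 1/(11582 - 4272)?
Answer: -19722379/7310 ≈ -2698.0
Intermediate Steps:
d(L) = -3*L
(d(-66) - 2896) + 1/(11582 - 4272) = (-3*(-66) - 2896) + 1/(11582 - 4272) = (198 - 2896) + 1/7310 = -2698 + 1/7310 = -19722379/7310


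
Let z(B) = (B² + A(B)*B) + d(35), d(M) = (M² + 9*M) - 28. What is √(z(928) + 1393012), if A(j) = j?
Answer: 2*√779223 ≈ 1765.5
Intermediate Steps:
d(M) = -28 + M² + 9*M
z(B) = 1512 + 2*B² (z(B) = (B² + B*B) + (-28 + 35² + 9*35) = (B² + B²) + (-28 + 1225 + 315) = 2*B² + 1512 = 1512 + 2*B²)
√(z(928) + 1393012) = √((1512 + 2*928²) + 1393012) = √((1512 + 2*861184) + 1393012) = √((1512 + 1722368) + 1393012) = √(1723880 + 1393012) = √3116892 = 2*√779223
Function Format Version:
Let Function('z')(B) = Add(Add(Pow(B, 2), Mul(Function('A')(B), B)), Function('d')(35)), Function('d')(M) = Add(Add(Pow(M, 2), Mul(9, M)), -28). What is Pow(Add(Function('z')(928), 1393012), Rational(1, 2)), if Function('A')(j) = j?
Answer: Mul(2, Pow(779223, Rational(1, 2))) ≈ 1765.5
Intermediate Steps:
Function('d')(M) = Add(-28, Pow(M, 2), Mul(9, M))
Function('z')(B) = Add(1512, Mul(2, Pow(B, 2))) (Function('z')(B) = Add(Add(Pow(B, 2), Mul(B, B)), Add(-28, Pow(35, 2), Mul(9, 35))) = Add(Add(Pow(B, 2), Pow(B, 2)), Add(-28, 1225, 315)) = Add(Mul(2, Pow(B, 2)), 1512) = Add(1512, Mul(2, Pow(B, 2))))
Pow(Add(Function('z')(928), 1393012), Rational(1, 2)) = Pow(Add(Add(1512, Mul(2, Pow(928, 2))), 1393012), Rational(1, 2)) = Pow(Add(Add(1512, Mul(2, 861184)), 1393012), Rational(1, 2)) = Pow(Add(Add(1512, 1722368), 1393012), Rational(1, 2)) = Pow(Add(1723880, 1393012), Rational(1, 2)) = Pow(3116892, Rational(1, 2)) = Mul(2, Pow(779223, Rational(1, 2)))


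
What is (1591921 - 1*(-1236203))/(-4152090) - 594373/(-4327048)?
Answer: -1628256351397/2994382121720 ≈ -0.54377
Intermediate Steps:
(1591921 - 1*(-1236203))/(-4152090) - 594373/(-4327048) = (1591921 + 1236203)*(-1/4152090) - 594373*(-1/4327048) = 2828124*(-1/4152090) + 594373/4327048 = -471354/692015 + 594373/4327048 = -1628256351397/2994382121720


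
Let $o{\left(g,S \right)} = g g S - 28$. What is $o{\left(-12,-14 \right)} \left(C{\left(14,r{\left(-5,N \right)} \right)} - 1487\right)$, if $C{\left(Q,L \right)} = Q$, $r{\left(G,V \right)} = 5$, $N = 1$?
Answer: $3010812$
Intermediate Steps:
$o{\left(g,S \right)} = -28 + S g^{2}$ ($o{\left(g,S \right)} = g^{2} S - 28 = S g^{2} - 28 = -28 + S g^{2}$)
$o{\left(-12,-14 \right)} \left(C{\left(14,r{\left(-5,N \right)} \right)} - 1487\right) = \left(-28 - 14 \left(-12\right)^{2}\right) \left(14 - 1487\right) = \left(-28 - 2016\right) \left(-1473\right) = \left(-2044\right) \left(-1473\right) = 3010812$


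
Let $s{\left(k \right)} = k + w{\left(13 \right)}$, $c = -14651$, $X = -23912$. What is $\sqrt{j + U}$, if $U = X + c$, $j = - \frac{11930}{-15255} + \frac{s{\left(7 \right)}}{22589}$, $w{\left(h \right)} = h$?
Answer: $\frac{i \sqrt{415338157235928657}}{3281859} \approx 196.37 i$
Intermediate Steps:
$s{\left(k \right)} = 13 + k$ ($s{\left(k \right)} = k + 13 = 13 + k$)
$j = \frac{53958374}{68919039}$ ($j = - \frac{11930}{-15255} + \frac{13 + 7}{22589} = \left(-11930\right) \left(- \frac{1}{15255}\right) + 20 \cdot \frac{1}{22589} = \frac{2386}{3051} + \frac{20}{22589} = \frac{53958374}{68919039} \approx 0.78292$)
$U = -38563$ ($U = -23912 - 14651 = -38563$)
$\sqrt{j + U} = \sqrt{\frac{53958374}{68919039} - 38563} = \sqrt{- \frac{2657670942583}{68919039}} = \frac{i \sqrt{415338157235928657}}{3281859}$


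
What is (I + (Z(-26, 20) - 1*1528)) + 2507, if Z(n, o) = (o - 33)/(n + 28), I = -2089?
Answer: -2233/2 ≈ -1116.5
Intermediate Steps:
Z(n, o) = (-33 + o)/(28 + n)
(I + (Z(-26, 20) - 1*1528)) + 2507 = (-2089 + ((-33 + 20)/(28 - 26) - 1*1528)) + 2507 = (-2089 + (-13/2 - 1528)) + 2507 = (-2089 - 3069/2) + 2507 = -7247/2 + 2507 = -2233/2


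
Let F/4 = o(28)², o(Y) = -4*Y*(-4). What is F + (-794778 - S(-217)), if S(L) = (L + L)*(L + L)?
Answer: -180318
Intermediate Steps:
o(Y) = 16*Y
S(L) = 4*L² (S(L) = (2*L)*(2*L) = 4*L²)
F = 802816 (F = 4*(16*28)² = 4*448² = 4*200704 = 802816)
F + (-794778 - S(-217)) = 802816 + (-794778 - 4*(-217)²) = 802816 + (-794778 - 4*47089) = 802816 + (-794778 - 1*188356) = 802816 + (-794778 - 188356) = 802816 - 983134 = -180318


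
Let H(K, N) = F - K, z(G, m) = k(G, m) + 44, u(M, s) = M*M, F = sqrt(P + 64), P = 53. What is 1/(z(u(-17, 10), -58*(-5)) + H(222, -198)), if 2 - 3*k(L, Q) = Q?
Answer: -274/74959 - 3*sqrt(13)/74959 ≈ -0.0037996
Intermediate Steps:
k(L, Q) = 2/3 - Q/3
F = 3*sqrt(13) (F = sqrt(53 + 64) = sqrt(117) = 3*sqrt(13) ≈ 10.817)
u(M, s) = M**2
z(G, m) = 134/3 - m/3 (z(G, m) = (2/3 - m/3) + 44 = 134/3 - m/3)
H(K, N) = -K + 3*sqrt(13) (H(K, N) = 3*sqrt(13) - K = -K + 3*sqrt(13))
1/(z(u(-17, 10), -58*(-5)) + H(222, -198)) = 1/((134/3 - (-58)*(-5)/3) + (-1*222 + 3*sqrt(13))) = 1/((134/3 - 1/3*290) + (-222 + 3*sqrt(13))) = 1/((134/3 - 290/3) + (-222 + 3*sqrt(13))) = 1/(-52 + (-222 + 3*sqrt(13))) = 1/(-274 + 3*sqrt(13))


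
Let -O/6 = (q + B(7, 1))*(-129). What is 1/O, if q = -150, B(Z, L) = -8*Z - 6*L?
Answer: -1/164088 ≈ -6.0943e-6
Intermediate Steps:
O = -164088 (O = -6*(-150 + (-8*7 - 6*1))*(-129) = -6*(-150 + (-56 - 6))*(-129) = -6*(-150 - 62)*(-129) = -(-1272)*(-129) = -6*27348 = -164088)
1/O = 1/(-164088) = -1/164088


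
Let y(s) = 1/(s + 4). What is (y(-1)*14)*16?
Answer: 224/3 ≈ 74.667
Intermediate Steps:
y(s) = 1/(4 + s)
(y(-1)*14)*16 = (14/(4 - 1))*16 = (14/3)*16 = 224/3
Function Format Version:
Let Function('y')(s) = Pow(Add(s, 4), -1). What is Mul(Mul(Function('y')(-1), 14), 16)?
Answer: Rational(224, 3) ≈ 74.667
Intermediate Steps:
Function('y')(s) = Pow(Add(4, s), -1)
Mul(Mul(Function('y')(-1), 14), 16) = Mul(Mul(Pow(Add(4, -1), -1), 14), 16) = Mul(Mul(Pow(3, -1), 14), 16) = Mul(Mul(Rational(1, 3), 14), 16) = Mul(Rational(14, 3), 16) = Rational(224, 3)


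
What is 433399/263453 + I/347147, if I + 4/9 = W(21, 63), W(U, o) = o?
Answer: 1354226787916/823112267319 ≈ 1.6453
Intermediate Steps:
I = 563/9 (I = -4/9 + 63 = 563/9 ≈ 62.556)
433399/263453 + I/347147 = 433399/263453 + (563/9)/347147 = 433399*(1/263453) + (563/9)*(1/347147) = 433399/263453 + 563/3124323 = 1354226787916/823112267319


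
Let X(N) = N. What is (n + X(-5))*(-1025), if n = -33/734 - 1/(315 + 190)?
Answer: 383503545/74134 ≈ 5173.1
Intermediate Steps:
n = -17399/370670 (n = -33*1/734 - 1/505 = -33/734 - 1*1/505 = -33/734 - 1/505 = -17399/370670 ≈ -0.046939)
(n + X(-5))*(-1025) = (-17399/370670 - 5)*(-1025) = -1870749/370670*(-1025) = 383503545/74134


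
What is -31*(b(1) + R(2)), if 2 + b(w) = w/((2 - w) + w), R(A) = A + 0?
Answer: -31/2 ≈ -15.500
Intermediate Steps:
R(A) = A
b(w) = -2 + w/2 (b(w) = -2 + w/((2 - w) + w) = -2 + w/2)
-31*(b(1) + R(2)) = -31*((-2 + (1/2)*1) + 2) = -31*((-2 + 1/2) + 2) = -31*(-3/2 + 2) = -31*1/2 = -31/2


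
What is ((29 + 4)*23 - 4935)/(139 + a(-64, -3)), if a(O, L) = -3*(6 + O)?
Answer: -4176/313 ≈ -13.342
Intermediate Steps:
a(O, L) = -18 - 3*O
((29 + 4)*23 - 4935)/(139 + a(-64, -3)) = ((29 + 4)*23 - 4935)/(139 + (-18 - 3*(-64))) = (33*23 - 4935)/(139 + (-18 + 192)) = (759 - 4935)/(139 + 174) = -4176/313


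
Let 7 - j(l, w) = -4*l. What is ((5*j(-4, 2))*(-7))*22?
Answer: 6930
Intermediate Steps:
j(l, w) = 7 + 4*l (j(l, w) = 7 - (-4)*l = 7 + 4*l)
((5*j(-4, 2))*(-7))*22 = ((5*(7 + 4*(-4)))*(-7))*22 = ((5*(7 - 16))*(-7))*22 = ((5*(-9))*(-7))*22 = -45*(-7)*22 = 315*22 = 6930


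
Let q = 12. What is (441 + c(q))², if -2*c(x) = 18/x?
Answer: 3101121/16 ≈ 1.9382e+5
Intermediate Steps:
c(x) = -9/x
(441 + c(q))² = (441 - 9/12)² = (441 - 9*1/12)² = (441 - ¾)² = (1761/4)² = 3101121/16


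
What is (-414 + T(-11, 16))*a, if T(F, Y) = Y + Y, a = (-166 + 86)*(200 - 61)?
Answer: 4247840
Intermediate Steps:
a = -11120 (a = -80*139 = -11120)
T(F, Y) = 2*Y
(-414 + T(-11, 16))*a = (-414 + 2*16)*(-11120) = (-414 + 32)*(-11120) = -382*(-11120) = 4247840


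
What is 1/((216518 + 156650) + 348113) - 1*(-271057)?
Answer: 195508264018/721281 ≈ 2.7106e+5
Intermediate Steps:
1/((216518 + 156650) + 348113) - 1*(-271057) = 1/(373168 + 348113) + 271057 = 1/721281 + 271057 = 195508264018/721281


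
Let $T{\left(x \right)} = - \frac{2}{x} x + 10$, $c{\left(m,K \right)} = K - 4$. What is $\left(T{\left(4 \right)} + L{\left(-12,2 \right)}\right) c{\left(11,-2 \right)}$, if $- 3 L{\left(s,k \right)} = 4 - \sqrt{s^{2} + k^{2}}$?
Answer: $-40 - 4 \sqrt{37} \approx -64.331$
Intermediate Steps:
$c{\left(m,K \right)} = -4 + K$
$L{\left(s,k \right)} = - \frac{4}{3} + \frac{\sqrt{k^{2} + s^{2}}}{3}$ ($L{\left(s,k \right)} = - \frac{4 - \sqrt{s^{2} + k^{2}}}{3} = - \frac{4 - \sqrt{k^{2} + s^{2}}}{3} = - \frac{4}{3} + \frac{\sqrt{k^{2} + s^{2}}}{3}$)
$T{\left(x \right)} = 8$ ($T{\left(x \right)} = -2 + 10 = 8$)
$\left(T{\left(4 \right)} + L{\left(-12,2 \right)}\right) c{\left(11,-2 \right)} = \left(8 - \left(\frac{4}{3} - \frac{\sqrt{2^{2} + \left(-12\right)^{2}}}{3}\right)\right) \left(-4 - 2\right) = \left(8 - \left(\frac{4}{3} - \frac{\sqrt{4 + 144}}{3}\right)\right) \left(-6\right) = \left(8 - \left(\frac{4}{3} - \frac{\sqrt{148}}{3}\right)\right) \left(-6\right) = \left(8 - \left(\frac{4}{3} - \frac{2 \sqrt{37}}{3}\right)\right) \left(-6\right) = \left(\frac{20}{3} + \frac{2 \sqrt{37}}{3}\right) \left(-6\right) = -40 - 4 \sqrt{37}$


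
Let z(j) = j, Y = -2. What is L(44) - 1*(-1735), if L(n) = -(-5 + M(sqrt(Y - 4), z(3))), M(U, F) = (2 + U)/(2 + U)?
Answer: 1739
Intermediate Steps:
M(U, F) = 1
L(n) = 4 (L(n) = -(-5 + 1) = -1*(-4) = 4)
L(44) - 1*(-1735) = 4 - 1*(-1735) = 4 + 1735 = 1739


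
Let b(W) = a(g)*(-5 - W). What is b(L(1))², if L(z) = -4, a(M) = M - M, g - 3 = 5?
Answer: 0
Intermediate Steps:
g = 8 (g = 3 + 5 = 8)
a(M) = 0
b(W) = 0 (b(W) = 0*(-5 - W) = 0)
b(L(1))² = 0² = 0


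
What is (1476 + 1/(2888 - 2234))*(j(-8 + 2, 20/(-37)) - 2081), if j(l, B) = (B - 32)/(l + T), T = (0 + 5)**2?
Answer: -471116139945/153254 ≈ -3.0741e+6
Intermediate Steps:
T = 25 (T = 5**2 = 25)
j(l, B) = (-32 + B)/(25 + l) (j(l, B) = (B - 32)/(l + 25) = (-32 + B)/(25 + l))
(1476 + 1/(2888 - 2234))*(j(-8 + 2, 20/(-37)) - 2081) = (1476 + 1/(2888 - 2234))*((-32 + 20/(-37))/(25 + (-8 + 2)) - 2081) = (1476 + 1/654)*((-32 + 20*(-1/37))/(25 - 6) - 2081) = (1476 + 1/654)*((-32 - 20/37)/19 - 2081) = 965305*((1/19)*(-1204/37) - 2081)/654 = 965305*(-1204/703 - 2081)/654 = (965305/654)*(-1464147/703) = -471116139945/153254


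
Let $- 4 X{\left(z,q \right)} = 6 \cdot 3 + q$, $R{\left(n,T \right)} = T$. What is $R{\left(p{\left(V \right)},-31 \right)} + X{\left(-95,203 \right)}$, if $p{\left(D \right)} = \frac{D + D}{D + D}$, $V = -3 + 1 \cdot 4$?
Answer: $- \frac{345}{4} \approx -86.25$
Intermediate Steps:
$V = 1$ ($V = -3 + 4 = 1$)
$p{\left(D \right)} = 1$ ($p{\left(D \right)} = \frac{2 D}{2 D} = 2 D \frac{1}{2 D} = 1$)
$X{\left(z,q \right)} = - \frac{9}{2} - \frac{q}{4}$ ($X{\left(z,q \right)} = - \frac{6 \cdot 3 + q}{4} = - \frac{18 + q}{4} = - \frac{9}{2} - \frac{q}{4}$)
$R{\left(p{\left(V \right)},-31 \right)} + X{\left(-95,203 \right)} = -31 - \frac{221}{4} = - \frac{345}{4}$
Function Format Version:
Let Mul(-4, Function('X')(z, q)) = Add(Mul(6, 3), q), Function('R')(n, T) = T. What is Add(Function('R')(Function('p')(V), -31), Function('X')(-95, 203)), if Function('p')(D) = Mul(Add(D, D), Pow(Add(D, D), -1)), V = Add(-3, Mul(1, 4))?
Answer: Rational(-345, 4) ≈ -86.250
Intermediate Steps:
V = 1 (V = Add(-3, 4) = 1)
Function('p')(D) = 1 (Function('p')(D) = Mul(Mul(2, D), Pow(Mul(2, D), -1)) = Mul(Mul(2, D), Mul(Rational(1, 2), Pow(D, -1))) = 1)
Function('X')(z, q) = Add(Rational(-9, 2), Mul(Rational(-1, 4), q)) (Function('X')(z, q) = Mul(Rational(-1, 4), Add(Mul(6, 3), q)) = Mul(Rational(-1, 4), Add(18, q)) = Add(Rational(-9, 2), Mul(Rational(-1, 4), q)))
Add(Function('R')(Function('p')(V), -31), Function('X')(-95, 203)) = Add(-31, Add(Rational(-9, 2), Mul(Rational(-1, 4), 203))) = Add(-31, Add(Rational(-9, 2), Rational(-203, 4))) = Add(-31, Rational(-221, 4)) = Rational(-345, 4)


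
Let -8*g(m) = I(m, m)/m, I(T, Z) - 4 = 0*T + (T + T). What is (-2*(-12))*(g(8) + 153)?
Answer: 7329/2 ≈ 3664.5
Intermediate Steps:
I(T, Z) = 4 + 2*T (I(T, Z) = 4 + (0*T + (T + T)) = 4 + (0 + 2*T) = 4 + 2*T)
g(m) = -(4 + 2*m)/(8*m)
(-2*(-12))*(g(8) + 153) = (-2*(-12))*((¼)*(-2 - 1*8)/8 + 153) = 24*((¼)*(⅛)*(-2 - 8) + 153) = 24*((¼)*(⅛)*(-10) + 153) = 24*(-5/16 + 153) = 24*(2443/16) = 7329/2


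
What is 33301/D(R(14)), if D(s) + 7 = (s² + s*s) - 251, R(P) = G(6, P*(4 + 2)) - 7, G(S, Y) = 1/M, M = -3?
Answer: -299709/1354 ≈ -221.35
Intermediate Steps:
G(S, Y) = -⅓ (G(S, Y) = 1/(-3) = -⅓)
R(P) = -22/3 (R(P) = -⅓ - 7 = -22/3)
D(s) = -258 + 2*s² (D(s) = -7 + ((s² + s*s) - 251) = -7 + ((s² + s²) - 251) = -7 + (2*s² - 251) = -7 + (-251 + 2*s²) = -258 + 2*s²)
33301/D(R(14)) = 33301/(-258 + 2*(-22/3)²) = 33301/(-258 + 2*(484/9)) = 33301/(-258 + 968/9) = 33301/(-1354/9) = 33301*(-9/1354) = -299709/1354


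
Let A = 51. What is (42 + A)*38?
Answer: 3534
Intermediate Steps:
(42 + A)*38 = (42 + 51)*38 = 93*38 = 3534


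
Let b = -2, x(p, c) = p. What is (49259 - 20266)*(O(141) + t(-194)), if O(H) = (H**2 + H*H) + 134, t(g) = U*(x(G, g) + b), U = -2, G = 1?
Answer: 1156762714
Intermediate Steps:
t(g) = 2 (t(g) = -2*(1 - 2) = -2*(-1) = 2)
O(H) = 134 + 2*H**2 (O(H) = (H**2 + H**2) + 134 = 2*H**2 + 134 = 134 + 2*H**2)
(49259 - 20266)*(O(141) + t(-194)) = (49259 - 20266)*((134 + 2*141**2) + 2) = 28993*((134 + 2*19881) + 2) = 28993*((134 + 39762) + 2) = 28993*(39896 + 2) = 28993*39898 = 1156762714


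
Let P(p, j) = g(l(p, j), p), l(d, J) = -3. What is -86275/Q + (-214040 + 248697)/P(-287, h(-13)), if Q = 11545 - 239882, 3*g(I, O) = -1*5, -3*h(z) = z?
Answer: -23739994852/1141685 ≈ -20794.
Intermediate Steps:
h(z) = -z/3
g(I, O) = -5/3 (g(I, O) = (-1*5)/3 = (⅓)*(-5) = -5/3)
P(p, j) = -5/3
Q = -228337
-86275/Q + (-214040 + 248697)/P(-287, h(-13)) = -86275/(-228337) + (-214040 + 248697)/(-5/3) = -86275*(-1/228337) + 34657*(-⅗) = 86275/228337 - 103971/5 = -23739994852/1141685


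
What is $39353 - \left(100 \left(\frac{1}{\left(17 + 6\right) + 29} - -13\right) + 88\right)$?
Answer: $\frac{493520}{13} \approx 37963.0$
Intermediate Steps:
$39353 - \left(100 \left(\frac{1}{\left(17 + 6\right) + 29} - -13\right) + 88\right) = 39353 - \left(100 \left(\frac{1}{23 + 29} + 13\right) + 88\right) = 39353 - \left(100 \left(\frac{1}{52} + 13\right) + 88\right) = 39353 - \left(100 \cdot \frac{677}{52} + 88\right) = 39353 - \left(\frac{16925}{13} + 88\right) = 39353 - \frac{18069}{13} = \frac{493520}{13}$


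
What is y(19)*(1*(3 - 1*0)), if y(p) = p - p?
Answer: 0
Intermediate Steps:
y(p) = 0
y(19)*(1*(3 - 1*0)) = 0*(1*(3 - 1*0)) = 0*(1*(3 + 0)) = 0*(1*3) = 0*3 = 0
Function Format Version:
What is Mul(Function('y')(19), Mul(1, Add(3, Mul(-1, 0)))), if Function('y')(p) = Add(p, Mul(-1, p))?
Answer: 0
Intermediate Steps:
Function('y')(p) = 0
Mul(Function('y')(19), Mul(1, Add(3, Mul(-1, 0)))) = Mul(0, Mul(1, Add(3, Mul(-1, 0)))) = Mul(0, Mul(1, Add(3, 0))) = Mul(0, Mul(1, 3)) = Mul(0, 3) = 0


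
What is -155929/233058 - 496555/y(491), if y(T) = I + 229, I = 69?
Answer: -28943145508/17362821 ≈ -1667.0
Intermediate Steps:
y(T) = 298 (y(T) = 69 + 229 = 298)
-155929/233058 - 496555/y(491) = -155929/233058 - 496555/298 = -28943145508/17362821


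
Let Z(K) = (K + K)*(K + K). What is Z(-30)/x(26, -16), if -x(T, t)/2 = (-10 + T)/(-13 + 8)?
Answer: 1125/2 ≈ 562.50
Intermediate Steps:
Z(K) = 4*K**2 (Z(K) = (2*K)*(2*K) = 4*K**2)
x(T, t) = -4 + 2*T/5 (x(T, t) = -2*(-10 + T)/(-13 + 8) = -2*(-10 + T)/(-5) = -2*(-10 + T)*(-1)/5 = -2*(2 - T/5) = -4 + 2*T/5)
Z(-30)/x(26, -16) = (4*(-30)**2)/(-4 + (2/5)*26) = (4*900)/(-4 + 52/5) = 3600/(32/5) = 3600*(5/32) = 1125/2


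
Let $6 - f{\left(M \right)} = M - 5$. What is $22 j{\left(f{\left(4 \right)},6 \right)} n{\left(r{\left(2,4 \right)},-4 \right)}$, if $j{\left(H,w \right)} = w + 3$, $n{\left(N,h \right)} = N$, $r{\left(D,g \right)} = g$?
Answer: $792$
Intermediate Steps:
$f{\left(M \right)} = 11 - M$ ($f{\left(M \right)} = 6 - \left(M - 5\right) = 6 - \left(-5 + M\right) = 11 - M$)
$j{\left(H,w \right)} = 3 + w$
$22 j{\left(f{\left(4 \right)},6 \right)} n{\left(r{\left(2,4 \right)},-4 \right)} = 22 \left(3 + 6\right) 4 = 22 \cdot 9 \cdot 4 = 198 \cdot 4 = 792$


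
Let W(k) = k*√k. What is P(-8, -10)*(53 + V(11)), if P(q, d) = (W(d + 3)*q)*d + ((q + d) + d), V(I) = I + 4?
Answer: -1904 - 38080*I*√7 ≈ -1904.0 - 1.0075e+5*I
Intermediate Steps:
V(I) = 4 + I
W(k) = k^(3/2)
P(q, d) = q + 2*d + d*q*(3 + d)^(3/2) (P(q, d) = ((d + 3)^(3/2)*q)*d + ((q + d) + d) = ((3 + d)^(3/2)*q)*d + ((d + q) + d) = (q*(3 + d)^(3/2))*d + (q + 2*d) = d*q*(3 + d)^(3/2) + (q + 2*d) = q + 2*d + d*q*(3 + d)^(3/2))
P(-8, -10)*(53 + V(11)) = (-8 + 2*(-10) - 10*(-8)*(3 - 10)^(3/2))*(53 + (4 + 11)) = (-8 - 20 - 10*(-8)*(-7)^(3/2))*(53 + 15) = (-8 - 20 - 10*(-8)*(-7*I*√7))*68 = (-8 - 20 - 560*I*√7)*68 = (-28 - 560*I*√7)*68 = -1904 - 38080*I*√7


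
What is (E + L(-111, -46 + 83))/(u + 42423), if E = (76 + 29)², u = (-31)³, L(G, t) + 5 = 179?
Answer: 11199/12632 ≈ 0.88656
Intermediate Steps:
L(G, t) = 174 (L(G, t) = -5 + 179 = 174)
u = -29791
E = 11025 (E = 105² = 11025)
(E + L(-111, -46 + 83))/(u + 42423) = (11025 + 174)/(-29791 + 42423) = 11199/12632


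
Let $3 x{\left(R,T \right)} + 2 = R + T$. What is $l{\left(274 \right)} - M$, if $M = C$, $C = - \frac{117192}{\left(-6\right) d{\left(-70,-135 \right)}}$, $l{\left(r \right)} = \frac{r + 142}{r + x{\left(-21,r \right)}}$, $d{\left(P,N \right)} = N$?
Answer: $\frac{21126316}{144855} \approx 145.84$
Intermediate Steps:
$x{\left(R,T \right)} = - \frac{2}{3} + \frac{R}{3} + \frac{T}{3}$ ($x{\left(R,T \right)} = - \frac{2}{3} + \frac{R + T}{3} = - \frac{2}{3} + \left(\frac{R}{3} + \frac{T}{3}\right) = - \frac{2}{3} + \frac{R}{3} + \frac{T}{3}$)
$l{\left(r \right)} = \frac{142 + r}{- \frac{23}{3} + \frac{4 r}{3}}$ ($l{\left(r \right)} = \frac{r + 142}{r + \left(- \frac{2}{3} + \frac{1}{3} \left(-21\right) + \frac{r}{3}\right)} = \frac{142 + r}{r - \left(\frac{23}{3} - \frac{r}{3}\right)} = \frac{142 + r}{r + \left(- \frac{23}{3} + \frac{r}{3}\right)} = \frac{142 + r}{- \frac{23}{3} + \frac{4 r}{3}}$)
$C = - \frac{19532}{135}$ ($C = - \frac{117192}{\left(-6\right) \left(-135\right)} = - \frac{117192}{810} = \left(-117192\right) \frac{1}{810} = - \frac{19532}{135} \approx -144.68$)
$M = - \frac{19532}{135} \approx -144.68$
$l{\left(274 \right)} - M = \frac{3 \left(142 + 274\right)}{-23 + 4 \cdot 274} - - \frac{19532}{135} = 3 \frac{1}{-23 + 1096} \cdot 416 + \frac{19532}{135} = 3 \cdot \frac{1}{1073} \cdot 416 + \frac{19532}{135} = \frac{1248}{1073} + \frac{19532}{135} = \frac{21126316}{144855}$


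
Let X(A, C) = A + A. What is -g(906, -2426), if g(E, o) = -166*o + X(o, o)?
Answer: -397864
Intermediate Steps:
X(A, C) = 2*A
g(E, o) = -164*o (g(E, o) = -166*o + 2*o = -164*o)
-g(906, -2426) = -(-164)*(-2426) = -1*397864 = -397864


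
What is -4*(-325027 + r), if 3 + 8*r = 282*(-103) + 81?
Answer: 1314592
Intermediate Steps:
r = -3621 (r = -3/8 + (282*(-103) + 81)/8 = -3/8 + (-29046 + 81)/8 = -3/8 + (1/8)*(-28965) = -3/8 - 28965/8 = -3621)
-4*(-325027 + r) = -4*(-325027 - 3621) = -4*(-328648) = 1314592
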